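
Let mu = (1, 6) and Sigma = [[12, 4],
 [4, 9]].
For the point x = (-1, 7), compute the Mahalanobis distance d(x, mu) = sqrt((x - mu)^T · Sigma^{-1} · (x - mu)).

Step 1 — centre the observation: (x - mu) = (-2, 1).

Step 2 — invert Sigma. det(Sigma) = 12·9 - (4)² = 92.
  Sigma^{-1} = (1/det) · [[d, -b], [-b, a]] = [[0.0978, -0.0435],
 [-0.0435, 0.1304]].

Step 3 — form the quadratic (x - mu)^T · Sigma^{-1} · (x - mu):
  Sigma^{-1} · (x - mu) = (-0.2391, 0.2174).
  (x - mu)^T · [Sigma^{-1} · (x - mu)] = (-2)·(-0.2391) + (1)·(0.2174) = 0.6957.

Step 4 — take square root: d = √(0.6957) ≈ 0.8341.

d(x, mu) = √(0.6957) ≈ 0.8341


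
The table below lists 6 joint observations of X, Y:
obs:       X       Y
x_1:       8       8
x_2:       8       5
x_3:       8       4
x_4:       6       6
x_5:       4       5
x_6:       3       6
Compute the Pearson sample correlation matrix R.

Step 1 — column means:
  mean(X) = (8 + 8 + 8 + 6 + 4 + 3) / 6 = 37/6 = 6.1667
  mean(Y) = (8 + 5 + 4 + 6 + 5 + 6) / 6 = 34/6 = 5.6667

Step 2 — sample variances and covariances s[i,j] = (1/(n-1)) · Σ_k (x_{k,i} - mean_i) · (x_{k,j} - mean_j), with n-1 = 5:
  s[X,X] = ((1.8333)·(1.8333) + (1.8333)·(1.8333) + (1.8333)·(1.8333) + (-0.1667)·(-0.1667) + (-2.1667)·(-2.1667) + (-3.1667)·(-3.1667)) / 5 = 24.8333/5 = 4.9667
  s[X,Y] = ((1.8333)·(2.3333) + (1.8333)·(-0.6667) + (1.8333)·(-1.6667) + (-0.1667)·(0.3333) + (-2.1667)·(-0.6667) + (-3.1667)·(0.3333)) / 5 = 0.3333/5 = 0.0667
  s[Y,Y] = ((2.3333)·(2.3333) + (-0.6667)·(-0.6667) + (-1.6667)·(-1.6667) + (0.3333)·(0.3333) + (-0.6667)·(-0.6667) + (0.3333)·(0.3333)) / 5 = 9.3333/5 = 1.8667
  Sample standard deviations s_i = √(s[i,i]):
  s(X) = √(4.9667) = 2.2286
  s(Y) = √(1.8667) = 1.3663

Step 3 — r_{ij} = s_{ij} / (s_i · s_j):
  r[X,X] = 1 (diagonal).
  r[X,Y] = 0.0667 / (2.2286 · 1.3663) = 0.0667 / 3.0448 = 0.0219
  r[Y,Y] = 1 (diagonal).

R is symmetric with unit diagonal. Assembling:

R = [[1, 0.0219],
 [0.0219, 1]]


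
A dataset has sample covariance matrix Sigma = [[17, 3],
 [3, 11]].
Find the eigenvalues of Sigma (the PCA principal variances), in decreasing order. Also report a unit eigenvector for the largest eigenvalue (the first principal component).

Step 1 — characteristic polynomial of 2×2 Sigma:
  det(Sigma - λI) = λ² - trace · λ + det = 0.
  trace = 17 + 11 = 28, det = 17·11 - (3)² = 178.
Step 2 — discriminant:
  Δ = trace² - 4·det = 784 - 712 = 72.
Step 3 — eigenvalues:
  λ = (trace ± √Δ)/2 = (28 ± 8.4853)/2,
  λ_1 = 18.2426,  λ_2 = 9.7574.

Step 4 — unit eigenvector for λ_1: solve (Sigma - λ_1 I)v = 0. First row:
  (17 - 18.2426)·v_x + (3)·v_y = 0, i.e. (-1.2426)·v_x + (3)·v_y = 0,
  so v ∝ (b, λ_1 - a) = (3, 1.2426) = u.
  ||u|| = √((3)² + (1.2426)²) = √(10.5442) ≈ 3.2472,
  v_1 = u/||u|| ≈ (0.9239, 0.3827) (||v_1|| = 1).

λ_1 = 18.2426,  λ_2 = 9.7574;  v_1 ≈ (0.9239, 0.3827)


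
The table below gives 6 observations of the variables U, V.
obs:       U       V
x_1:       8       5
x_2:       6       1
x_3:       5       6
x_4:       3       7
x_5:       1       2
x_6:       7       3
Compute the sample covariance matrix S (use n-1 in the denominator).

Step 1 — column means:
  mean(U) = (8 + 6 + 5 + 3 + 1 + 7) / 6 = 30/6 = 5
  mean(V) = (5 + 1 + 6 + 7 + 2 + 3) / 6 = 24/6 = 4

Step 2 — sample covariance S[i,j] = (1/(n-1)) · Σ_k (x_{k,i} - mean_i) · (x_{k,j} - mean_j), with n-1 = 5.
  S[U,U] = ((3)·(3) + (1)·(1) + (0)·(0) + (-2)·(-2) + (-4)·(-4) + (2)·(2)) / 5 = 34/5 = 6.8
  S[U,V] = ((3)·(1) + (1)·(-3) + (0)·(2) + (-2)·(3) + (-4)·(-2) + (2)·(-1)) / 5 = 0/5 = 0
  S[V,V] = ((1)·(1) + (-3)·(-3) + (2)·(2) + (3)·(3) + (-2)·(-2) + (-1)·(-1)) / 5 = 28/5 = 5.6

S is symmetric (S[j,i] = S[i,j]). Assembling:

S = [[6.8, 0],
 [0, 5.6]]


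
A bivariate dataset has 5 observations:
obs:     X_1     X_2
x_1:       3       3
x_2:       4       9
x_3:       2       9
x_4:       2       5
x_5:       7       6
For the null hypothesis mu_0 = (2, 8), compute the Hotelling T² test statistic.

Step 1 — sample mean vector:
  mean(X_1) = (3 + 4 + 2 + 2 + 7) / 5 = 18/5 = 3.6
  mean(X_2) = (3 + 9 + 9 + 5 + 6) / 5 = 32/5 = 6.4
  x̄ = (3.6, 6.4),  deviation x̄ - mu_0 = (3.6, 6.4) - (2, 8) = (1.6, -1.6).

Step 2 — sample covariance matrix, S[i,j] = (1/(n-1)) · Σ_k (x_{k,i} - mean_i) · (x_{k,j} - mean_j), divisor n-1 = 4:
  S[X_1,X_1] = ((-0.6)·(-0.6) + (0.4)·(0.4) + (-1.6)·(-1.6) + (-1.6)·(-1.6) + (3.4)·(3.4)) / 4 = 17.2/4 = 4.3
  S[X_1,X_2] = ((-0.6)·(-3.4) + (0.4)·(2.6) + (-1.6)·(2.6) + (-1.6)·(-1.4) + (3.4)·(-0.4)) / 4 = -0.2/4 = -0.05
  S[X_2,X_2] = ((-3.4)·(-3.4) + (2.6)·(2.6) + (2.6)·(2.6) + (-1.4)·(-1.4) + (-0.4)·(-0.4)) / 4 = 27.2/4 = 6.8
  S = [[4.3, -0.05],
 [-0.05, 6.8]].

Step 3 — invert S. det(S) = 4.3·6.8 - (-0.05)² = 29.2375.
  S^{-1} = (1/det) · [[d, -b], [-b, a]] = [[0.2326, 0.0017],
 [0.0017, 0.1471]].

Step 4 — quadratic form (x̄ - mu_0)^T · S^{-1} · (x̄ - mu_0):
  S^{-1} · (x̄ - mu_0) = (0.3694, -0.2326),
  (x̄ - mu_0)^T · [...] = (1.6)·(0.3694) + (-1.6)·(-0.2326) = 0.9631.

Step 5 — scale by n: T² = 5 · 0.9631 = 4.8157.

T² ≈ 4.8157


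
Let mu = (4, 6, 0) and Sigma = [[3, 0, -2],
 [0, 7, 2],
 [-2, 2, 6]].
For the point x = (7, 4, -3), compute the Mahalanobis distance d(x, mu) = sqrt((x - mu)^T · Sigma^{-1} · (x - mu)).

Step 1 — centre the observation: (x - mu) = (3, -2, -3).

Step 2 — invert Sigma (cofactor / det for 3×3, or solve directly):
  Sigma^{-1} = [[0.4419, -0.0465, 0.1628],
 [-0.0465, 0.1628, -0.0698],
 [0.1628, -0.0698, 0.2442]].

Step 3 — form the quadratic (x - mu)^T · Sigma^{-1} · (x - mu):
  Sigma^{-1} · (x - mu) = (0.9302, -0.2558, -0.1047).
  (x - mu)^T · [Sigma^{-1} · (x - mu)] = (3)·(0.9302) + (-2)·(-0.2558) + (-3)·(-0.1047) = 3.6163.

Step 4 — take square root: d = √(3.6163) ≈ 1.9017.

d(x, mu) = √(3.6163) ≈ 1.9017


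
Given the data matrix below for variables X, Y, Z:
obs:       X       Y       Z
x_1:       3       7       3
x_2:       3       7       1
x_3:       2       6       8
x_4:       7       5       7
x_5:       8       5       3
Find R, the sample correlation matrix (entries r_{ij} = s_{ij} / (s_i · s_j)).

Step 1 — column means:
  mean(X) = (3 + 3 + 2 + 7 + 8) / 5 = 23/5 = 4.6
  mean(Y) = (7 + 7 + 6 + 5 + 5) / 5 = 30/5 = 6
  mean(Z) = (3 + 1 + 8 + 7 + 3) / 5 = 22/5 = 4.4

Step 2 — sample variances and covariances s[i,j] = (1/(n-1)) · Σ_k (x_{k,i} - mean_i) · (x_{k,j} - mean_j), with n-1 = 4:
  s[X,X] = ((-1.6)·(-1.6) + (-1.6)·(-1.6) + (-2.6)·(-2.6) + (2.4)·(2.4) + (3.4)·(3.4)) / 4 = 29.2/4 = 7.3
  s[X,Y] = ((-1.6)·(1) + (-1.6)·(1) + (-2.6)·(0) + (2.4)·(-1) + (3.4)·(-1)) / 4 = -9/4 = -2.25
  s[X,Z] = ((-1.6)·(-1.4) + (-1.6)·(-3.4) + (-2.6)·(3.6) + (2.4)·(2.6) + (3.4)·(-1.4)) / 4 = -0.2/4 = -0.05
  s[Y,Y] = ((1)·(1) + (1)·(1) + (0)·(0) + (-1)·(-1) + (-1)·(-1)) / 4 = 4/4 = 1
  s[Y,Z] = ((1)·(-1.4) + (1)·(-3.4) + (0)·(3.6) + (-1)·(2.6) + (-1)·(-1.4)) / 4 = -6/4 = -1.5
  s[Z,Z] = ((-1.4)·(-1.4) + (-3.4)·(-3.4) + (3.6)·(3.6) + (2.6)·(2.6) + (-1.4)·(-1.4)) / 4 = 35.2/4 = 8.8
  Sample standard deviations s_i = √(s[i,i]):
  s(X) = √(7.3) = 2.7019
  s(Y) = √(1) = 1
  s(Z) = √(8.8) = 2.9665

Step 3 — r_{ij} = s_{ij} / (s_i · s_j):
  r[X,X] = 1 (diagonal).
  r[X,Y] = -2.25 / (2.7019 · 1) = -2.25 / 2.7019 = -0.8328
  r[X,Z] = -0.05 / (2.7019 · 2.9665) = -0.05 / 8.015 = -0.0062
  r[Y,Y] = 1 (diagonal).
  r[Y,Z] = -1.5 / (1 · 2.9665) = -1.5 / 2.9665 = -0.5056
  r[Z,Z] = 1 (diagonal).

R is symmetric with unit diagonal. Assembling:

R = [[1, -0.8328, -0.0062],
 [-0.8328, 1, -0.5056],
 [-0.0062, -0.5056, 1]]


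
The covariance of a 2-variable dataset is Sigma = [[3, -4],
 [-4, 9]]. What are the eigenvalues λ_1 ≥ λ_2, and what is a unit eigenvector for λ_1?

Step 1 — characteristic polynomial of 2×2 Sigma:
  det(Sigma - λI) = λ² - trace · λ + det = 0.
  trace = 3 + 9 = 12, det = 3·9 - (-4)² = 11.
Step 2 — discriminant:
  Δ = trace² - 4·det = 144 - 44 = 100.
Step 3 — eigenvalues:
  λ = (trace ± √Δ)/2 = (12 ± 10)/2,
  λ_1 = 11,  λ_2 = 1.

Step 4 — unit eigenvector for λ_1: solve (Sigma - λ_1 I)v = 0. First row:
  (3 - 11)·v_x + (-4)·v_y = 0, i.e. (-8)·v_x + (-4)·v_y = 0,
  so v ∝ (b, λ_1 - a) = (-4, 8); multiply by -1 so the first entry is positive: u = (4, -8).
  ||u|| = √((4)² + (-8)²) = √(80) ≈ 8.9443,
  v_1 = u/||u|| ≈ (0.4472, -0.8944) (||v_1|| = 1).

λ_1 = 11,  λ_2 = 1;  v_1 ≈ (0.4472, -0.8944)


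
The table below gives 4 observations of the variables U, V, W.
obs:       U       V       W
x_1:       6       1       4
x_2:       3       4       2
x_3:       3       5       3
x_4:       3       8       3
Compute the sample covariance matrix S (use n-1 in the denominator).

Step 1 — column means:
  mean(U) = (6 + 3 + 3 + 3) / 4 = 15/4 = 3.75
  mean(V) = (1 + 4 + 5 + 8) / 4 = 18/4 = 4.5
  mean(W) = (4 + 2 + 3 + 3) / 4 = 12/4 = 3

Step 2 — sample covariance S[i,j] = (1/(n-1)) · Σ_k (x_{k,i} - mean_i) · (x_{k,j} - mean_j), with n-1 = 3.
  S[U,U] = ((2.25)·(2.25) + (-0.75)·(-0.75) + (-0.75)·(-0.75) + (-0.75)·(-0.75)) / 3 = 6.75/3 = 2.25
  S[U,V] = ((2.25)·(-3.5) + (-0.75)·(-0.5) + (-0.75)·(0.5) + (-0.75)·(3.5)) / 3 = -10.5/3 = -3.5
  S[U,W] = ((2.25)·(1) + (-0.75)·(-1) + (-0.75)·(0) + (-0.75)·(0)) / 3 = 3/3 = 1
  S[V,V] = ((-3.5)·(-3.5) + (-0.5)·(-0.5) + (0.5)·(0.5) + (3.5)·(3.5)) / 3 = 25/3 = 8.3333
  S[V,W] = ((-3.5)·(1) + (-0.5)·(-1) + (0.5)·(0) + (3.5)·(0)) / 3 = -3/3 = -1
  S[W,W] = ((1)·(1) + (-1)·(-1) + (0)·(0) + (0)·(0)) / 3 = 2/3 = 0.6667

S is symmetric (S[j,i] = S[i,j]). Assembling:

S = [[2.25, -3.5, 1],
 [-3.5, 8.3333, -1],
 [1, -1, 0.6667]]


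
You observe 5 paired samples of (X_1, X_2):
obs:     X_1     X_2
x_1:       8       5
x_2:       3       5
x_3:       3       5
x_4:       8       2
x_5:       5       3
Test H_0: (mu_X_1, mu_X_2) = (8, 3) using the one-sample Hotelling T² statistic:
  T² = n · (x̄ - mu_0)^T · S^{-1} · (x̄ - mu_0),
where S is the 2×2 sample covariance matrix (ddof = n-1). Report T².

Step 1 — sample mean vector:
  mean(X_1) = (8 + 3 + 3 + 8 + 5) / 5 = 27/5 = 5.4
  mean(X_2) = (5 + 5 + 5 + 2 + 3) / 5 = 20/5 = 4
  x̄ = (5.4, 4),  deviation x̄ - mu_0 = (5.4, 4) - (8, 3) = (-2.6, 1).

Step 2 — sample covariance matrix, S[i,j] = (1/(n-1)) · Σ_k (x_{k,i} - mean_i) · (x_{k,j} - mean_j), divisor n-1 = 4:
  S[X_1,X_1] = ((2.6)·(2.6) + (-2.4)·(-2.4) + (-2.4)·(-2.4) + (2.6)·(2.6) + (-0.4)·(-0.4)) / 4 = 25.2/4 = 6.3
  S[X_1,X_2] = ((2.6)·(1) + (-2.4)·(1) + (-2.4)·(1) + (2.6)·(-2) + (-0.4)·(-1)) / 4 = -7/4 = -1.75
  S[X_2,X_2] = ((1)·(1) + (1)·(1) + (1)·(1) + (-2)·(-2) + (-1)·(-1)) / 4 = 8/4 = 2
  S = [[6.3, -1.75],
 [-1.75, 2]].

Step 3 — invert S. det(S) = 6.3·2 - (-1.75)² = 9.5375.
  S^{-1} = (1/det) · [[d, -b], [-b, a]] = [[0.2097, 0.1835],
 [0.1835, 0.6606]].

Step 4 — quadratic form (x̄ - mu_0)^T · S^{-1} · (x̄ - mu_0):
  S^{-1} · (x̄ - mu_0) = (-0.3617, 0.1835),
  (x̄ - mu_0)^T · [...] = (-2.6)·(-0.3617) + (1)·(0.1835) = 1.124.

Step 5 — scale by n: T² = 5 · 1.124 = 5.6199.

T² ≈ 5.6199


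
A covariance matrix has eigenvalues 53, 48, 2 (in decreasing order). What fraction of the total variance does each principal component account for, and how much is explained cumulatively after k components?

Step 1 — total variance = trace(Sigma) = Σ λ_i = 53 + 48 + 2 = 103.

Step 2 — fraction explained by component i = λ_i / Σ λ:
  PC1: 53/103 = 0.5146
  PC2: 48/103 = 0.466
  PC3: 2/103 = 0.0194

Step 3 — cumulative fraction after k components = (λ_1 + ... + λ_k) / Σ λ:
  k = 1: 53/103 = 0.5146
  k = 2: (53 + 48)/103 = 101/103 = 0.9806
  k = 3: (53 + 48 + 2)/103 = 103/103 = 1

Summary (fraction, with percent):

explained: PC1 0.5146 (51.46%), PC2 0.466 (46.6%), PC3 0.0194 (1.94%);  cumulative: 0.5146, 0.9806, 1


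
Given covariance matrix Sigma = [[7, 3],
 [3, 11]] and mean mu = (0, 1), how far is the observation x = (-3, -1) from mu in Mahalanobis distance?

Step 1 — centre the observation: (x - mu) = (-3, -2).

Step 2 — invert Sigma. det(Sigma) = 7·11 - (3)² = 68.
  Sigma^{-1} = (1/det) · [[d, -b], [-b, a]] = [[0.1618, -0.0441],
 [-0.0441, 0.1029]].

Step 3 — form the quadratic (x - mu)^T · Sigma^{-1} · (x - mu):
  Sigma^{-1} · (x - mu) = (-0.3971, -0.0735).
  (x - mu)^T · [Sigma^{-1} · (x - mu)] = (-3)·(-0.3971) + (-2)·(-0.0735) = 1.3382.

Step 4 — take square root: d = √(1.3382) ≈ 1.1568.

d(x, mu) = √(1.3382) ≈ 1.1568


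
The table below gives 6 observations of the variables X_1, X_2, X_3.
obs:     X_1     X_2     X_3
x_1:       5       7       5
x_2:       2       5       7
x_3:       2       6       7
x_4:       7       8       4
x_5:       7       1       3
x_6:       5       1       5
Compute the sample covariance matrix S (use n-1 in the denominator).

Step 1 — column means:
  mean(X_1) = (5 + 2 + 2 + 7 + 7 + 5) / 6 = 28/6 = 4.6667
  mean(X_2) = (7 + 5 + 6 + 8 + 1 + 1) / 6 = 28/6 = 4.6667
  mean(X_3) = (5 + 7 + 7 + 4 + 3 + 5) / 6 = 31/6 = 5.1667

Step 2 — sample covariance S[i,j] = (1/(n-1)) · Σ_k (x_{k,i} - mean_i) · (x_{k,j} - mean_j), with n-1 = 5.
  S[X_1,X_1] = ((0.3333)·(0.3333) + (-2.6667)·(-2.6667) + (-2.6667)·(-2.6667) + (2.3333)·(2.3333) + (2.3333)·(2.3333) + (0.3333)·(0.3333)) / 5 = 25.3333/5 = 5.0667
  S[X_1,X_2] = ((0.3333)·(2.3333) + (-2.6667)·(0.3333) + (-2.6667)·(1.3333) + (2.3333)·(3.3333) + (2.3333)·(-3.6667) + (0.3333)·(-3.6667)) / 5 = -5.6667/5 = -1.1333
  S[X_1,X_3] = ((0.3333)·(-0.1667) + (-2.6667)·(1.8333) + (-2.6667)·(1.8333) + (2.3333)·(-1.1667) + (2.3333)·(-2.1667) + (0.3333)·(-0.1667)) / 5 = -17.6667/5 = -3.5333
  S[X_2,X_2] = ((2.3333)·(2.3333) + (0.3333)·(0.3333) + (1.3333)·(1.3333) + (3.3333)·(3.3333) + (-3.6667)·(-3.6667) + (-3.6667)·(-3.6667)) / 5 = 45.3333/5 = 9.0667
  S[X_2,X_3] = ((2.3333)·(-0.1667) + (0.3333)·(1.8333) + (1.3333)·(1.8333) + (3.3333)·(-1.1667) + (-3.6667)·(-2.1667) + (-3.6667)·(-0.1667)) / 5 = 7.3333/5 = 1.4667
  S[X_3,X_3] = ((-0.1667)·(-0.1667) + (1.8333)·(1.8333) + (1.8333)·(1.8333) + (-1.1667)·(-1.1667) + (-2.1667)·(-2.1667) + (-0.1667)·(-0.1667)) / 5 = 12.8333/5 = 2.5667

S is symmetric (S[j,i] = S[i,j]). Assembling:

S = [[5.0667, -1.1333, -3.5333],
 [-1.1333, 9.0667, 1.4667],
 [-3.5333, 1.4667, 2.5667]]


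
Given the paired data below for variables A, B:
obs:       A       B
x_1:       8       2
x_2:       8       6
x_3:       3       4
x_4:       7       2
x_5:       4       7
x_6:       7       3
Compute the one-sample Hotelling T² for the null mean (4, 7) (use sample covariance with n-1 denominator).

Step 1 — sample mean vector:
  mean(A) = (8 + 8 + 3 + 7 + 4 + 7) / 6 = 37/6 = 6.1667
  mean(B) = (2 + 6 + 4 + 2 + 7 + 3) / 6 = 24/6 = 4
  x̄ = (6.1667, 4),  deviation x̄ - mu_0 = (6.1667, 4) - (4, 7) = (2.1667, -3).

Step 2 — sample covariance matrix, S[i,j] = (1/(n-1)) · Σ_k (x_{k,i} - mean_i) · (x_{k,j} - mean_j), divisor n-1 = 5:
  S[A,A] = ((1.8333)·(1.8333) + (1.8333)·(1.8333) + (-3.1667)·(-3.1667) + (0.8333)·(0.8333) + (-2.1667)·(-2.1667) + (0.8333)·(0.8333)) / 5 = 22.8333/5 = 4.5667
  S[A,B] = ((1.8333)·(-2) + (1.8333)·(2) + (-3.1667)·(0) + (0.8333)·(-2) + (-2.1667)·(3) + (0.8333)·(-1)) / 5 = -9/5 = -1.8
  S[B,B] = ((-2)·(-2) + (2)·(2) + (0)·(0) + (-2)·(-2) + (3)·(3) + (-1)·(-1)) / 5 = 22/5 = 4.4
  S = [[4.5667, -1.8],
 [-1.8, 4.4]].

Step 3 — invert S. det(S) = 4.5667·4.4 - (-1.8)² = 16.8533.
  S^{-1} = (1/det) · [[d, -b], [-b, a]] = [[0.2611, 0.1068],
 [0.1068, 0.271]].

Step 4 — quadratic form (x̄ - mu_0)^T · S^{-1} · (x̄ - mu_0):
  S^{-1} · (x̄ - mu_0) = (0.2453, -0.5815),
  (x̄ - mu_0)^T · [...] = (2.1667)·(0.2453) + (-3)·(-0.5815) = 2.2758.

Step 5 — scale by n: T² = 6 · 2.2758 = 13.6551.

T² ≈ 13.6551


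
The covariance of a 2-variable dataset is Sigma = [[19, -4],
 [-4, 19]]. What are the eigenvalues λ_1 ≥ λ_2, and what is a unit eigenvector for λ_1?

Step 1 — characteristic polynomial of 2×2 Sigma:
  det(Sigma - λI) = λ² - trace · λ + det = 0.
  trace = 19 + 19 = 38, det = 19·19 - (-4)² = 345.
Step 2 — discriminant:
  Δ = trace² - 4·det = 1444 - 1380 = 64.
Step 3 — eigenvalues:
  λ = (trace ± √Δ)/2 = (38 ± 8)/2,
  λ_1 = 23,  λ_2 = 15.

Step 4 — unit eigenvector for λ_1: solve (Sigma - λ_1 I)v = 0. First row:
  (19 - 23)·v_x + (-4)·v_y = 0, i.e. (-4)·v_x + (-4)·v_y = 0,
  so v ∝ (b, λ_1 - a) = (-4, 4); multiply by -1 so the first entry is positive: u = (4, -4).
  ||u|| = √((4)² + (-4)²) = √(32) ≈ 5.6569,
  v_1 = u/||u|| ≈ (0.7071, -0.7071) (||v_1|| = 1).

λ_1 = 23,  λ_2 = 15;  v_1 ≈ (0.7071, -0.7071)


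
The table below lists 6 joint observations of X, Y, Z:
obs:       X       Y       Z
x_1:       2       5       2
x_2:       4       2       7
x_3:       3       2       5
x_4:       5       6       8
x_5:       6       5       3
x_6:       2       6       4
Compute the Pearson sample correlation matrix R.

Step 1 — column means:
  mean(X) = (2 + 4 + 3 + 5 + 6 + 2) / 6 = 22/6 = 3.6667
  mean(Y) = (5 + 2 + 2 + 6 + 5 + 6) / 6 = 26/6 = 4.3333
  mean(Z) = (2 + 7 + 5 + 8 + 3 + 4) / 6 = 29/6 = 4.8333

Step 2 — sample variances and covariances s[i,j] = (1/(n-1)) · Σ_k (x_{k,i} - mean_i) · (x_{k,j} - mean_j), with n-1 = 5:
  s[X,X] = ((-1.6667)·(-1.6667) + (0.3333)·(0.3333) + (-0.6667)·(-0.6667) + (1.3333)·(1.3333) + (2.3333)·(2.3333) + (-1.6667)·(-1.6667)) / 5 = 13.3333/5 = 2.6667
  s[X,Y] = ((-1.6667)·(0.6667) + (0.3333)·(-2.3333) + (-0.6667)·(-2.3333) + (1.3333)·(1.6667) + (2.3333)·(0.6667) + (-1.6667)·(1.6667)) / 5 = 0.6667/5 = 0.1333
  s[X,Z] = ((-1.6667)·(-2.8333) + (0.3333)·(2.1667) + (-0.6667)·(0.1667) + (1.3333)·(3.1667) + (2.3333)·(-1.8333) + (-1.6667)·(-0.8333)) / 5 = 6.6667/5 = 1.3333
  s[Y,Y] = ((0.6667)·(0.6667) + (-2.3333)·(-2.3333) + (-2.3333)·(-2.3333) + (1.6667)·(1.6667) + (0.6667)·(0.6667) + (1.6667)·(1.6667)) / 5 = 17.3333/5 = 3.4667
  s[Y,Z] = ((0.6667)·(-2.8333) + (-2.3333)·(2.1667) + (-2.3333)·(0.1667) + (1.6667)·(3.1667) + (0.6667)·(-1.8333) + (1.6667)·(-0.8333)) / 5 = -4.6667/5 = -0.9333
  s[Z,Z] = ((-2.8333)·(-2.8333) + (2.1667)·(2.1667) + (0.1667)·(0.1667) + (3.1667)·(3.1667) + (-1.8333)·(-1.8333) + (-0.8333)·(-0.8333)) / 5 = 26.8333/5 = 5.3667
  Sample standard deviations s_i = √(s[i,i]):
  s(X) = √(2.6667) = 1.633
  s(Y) = √(3.4667) = 1.8619
  s(Z) = √(5.3667) = 2.3166

Step 3 — r_{ij} = s_{ij} / (s_i · s_j):
  r[X,X] = 1 (diagonal).
  r[X,Y] = 0.1333 / (1.633 · 1.8619) = 0.1333 / 3.0405 = 0.0439
  r[X,Z] = 1.3333 / (1.633 · 2.3166) = 1.3333 / 3.783 = 0.3525
  r[Y,Y] = 1 (diagonal).
  r[Y,Z] = -0.9333 / (1.8619 · 2.3166) = -0.9333 / 4.3133 = -0.2164
  r[Z,Z] = 1 (diagonal).

R is symmetric with unit diagonal. Assembling:

R = [[1, 0.0439, 0.3525],
 [0.0439, 1, -0.2164],
 [0.3525, -0.2164, 1]]


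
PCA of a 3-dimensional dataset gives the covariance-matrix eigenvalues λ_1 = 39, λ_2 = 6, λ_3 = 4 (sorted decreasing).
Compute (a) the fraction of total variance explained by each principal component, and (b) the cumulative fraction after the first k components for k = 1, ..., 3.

Step 1 — total variance = trace(Sigma) = Σ λ_i = 39 + 6 + 4 = 49.

Step 2 — fraction explained by component i = λ_i / Σ λ:
  PC1: 39/49 = 0.7959
  PC2: 6/49 = 0.1224
  PC3: 4/49 = 0.0816

Step 3 — cumulative fraction after k components = (λ_1 + ... + λ_k) / Σ λ:
  k = 1: 39/49 = 0.7959
  k = 2: (39 + 6)/49 = 45/49 = 0.9184
  k = 3: (39 + 6 + 4)/49 = 49/49 = 1

Summary (fraction, with percent):

explained: PC1 0.7959 (79.59%), PC2 0.1224 (12.24%), PC3 0.0816 (8.16%);  cumulative: 0.7959, 0.9184, 1


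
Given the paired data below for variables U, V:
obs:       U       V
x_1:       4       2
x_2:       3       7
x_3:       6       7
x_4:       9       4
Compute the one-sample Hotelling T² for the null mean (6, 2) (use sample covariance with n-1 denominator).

Step 1 — sample mean vector:
  mean(U) = (4 + 3 + 6 + 9) / 4 = 22/4 = 5.5
  mean(V) = (2 + 7 + 7 + 4) / 4 = 20/4 = 5
  x̄ = (5.5, 5),  deviation x̄ - mu_0 = (5.5, 5) - (6, 2) = (-0.5, 3).

Step 2 — sample covariance matrix, S[i,j] = (1/(n-1)) · Σ_k (x_{k,i} - mean_i) · (x_{k,j} - mean_j), divisor n-1 = 3:
  S[U,U] = ((-1.5)·(-1.5) + (-2.5)·(-2.5) + (0.5)·(0.5) + (3.5)·(3.5)) / 3 = 21/3 = 7
  S[U,V] = ((-1.5)·(-3) + (-2.5)·(2) + (0.5)·(2) + (3.5)·(-1)) / 3 = -3/3 = -1
  S[V,V] = ((-3)·(-3) + (2)·(2) + (2)·(2) + (-1)·(-1)) / 3 = 18/3 = 6
  S = [[7, -1],
 [-1, 6]].

Step 3 — invert S. det(S) = 7·6 - (-1)² = 41.
  S^{-1} = (1/det) · [[d, -b], [-b, a]] = [[0.1463, 0.0244],
 [0.0244, 0.1707]].

Step 4 — quadratic form (x̄ - mu_0)^T · S^{-1} · (x̄ - mu_0):
  S^{-1} · (x̄ - mu_0) = (0, 0.5),
  (x̄ - mu_0)^T · [...] = (-0.5)·(0) + (3)·(0.5) = 1.5.

Step 5 — scale by n: T² = 4 · 1.5 = 6.

T² ≈ 6


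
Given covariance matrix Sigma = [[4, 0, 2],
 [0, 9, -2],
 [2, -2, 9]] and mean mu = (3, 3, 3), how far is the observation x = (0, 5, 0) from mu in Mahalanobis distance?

Step 1 — centre the observation: (x - mu) = (-3, 2, -3).

Step 2 — invert Sigma (cofactor / det for 3×3, or solve directly):
  Sigma^{-1} = [[0.2831, -0.0147, -0.0662],
 [-0.0147, 0.1176, 0.0294],
 [-0.0662, 0.0294, 0.1324]].

Step 3 — form the quadratic (x - mu)^T · Sigma^{-1} · (x - mu):
  Sigma^{-1} · (x - mu) = (-0.6801, 0.1912, -0.1397).
  (x - mu)^T · [Sigma^{-1} · (x - mu)] = (-3)·(-0.6801) + (2)·(0.1912) + (-3)·(-0.1397) = 2.8419.

Step 4 — take square root: d = √(2.8419) ≈ 1.6858.

d(x, mu) = √(2.8419) ≈ 1.6858


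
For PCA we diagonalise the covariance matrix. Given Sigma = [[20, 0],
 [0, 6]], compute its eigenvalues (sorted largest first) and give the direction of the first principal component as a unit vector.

Step 1 — characteristic polynomial of 2×2 Sigma:
  det(Sigma - λI) = λ² - trace · λ + det = 0.
  trace = 20 + 6 = 26, det = 20·6 - (0)² = 120.
Step 2 — discriminant:
  Δ = trace² - 4·det = 676 - 480 = 196.
Step 3 — eigenvalues:
  λ = (trace ± √Δ)/2 = (26 ± 14)/2,
  λ_1 = 20,  λ_2 = 6.

Step 4 — unit eigenvector for λ_1: Sigma is diagonal, so its eigenvectors are the coordinate axes. λ_1 = 20 is the diagonal entry on the first coordinate axis, hence
  v_1 = (1, 0) (||v_1|| = 1).

λ_1 = 20,  λ_2 = 6;  v_1 ≈ (1, 0)


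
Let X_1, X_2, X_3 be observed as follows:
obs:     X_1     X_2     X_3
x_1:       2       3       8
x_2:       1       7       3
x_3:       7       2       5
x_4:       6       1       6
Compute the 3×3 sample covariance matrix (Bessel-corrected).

Step 1 — column means:
  mean(X_1) = (2 + 1 + 7 + 6) / 4 = 16/4 = 4
  mean(X_2) = (3 + 7 + 2 + 1) / 4 = 13/4 = 3.25
  mean(X_3) = (8 + 3 + 5 + 6) / 4 = 22/4 = 5.5

Step 2 — sample covariance S[i,j] = (1/(n-1)) · Σ_k (x_{k,i} - mean_i) · (x_{k,j} - mean_j), with n-1 = 3.
  S[X_1,X_1] = ((-2)·(-2) + (-3)·(-3) + (3)·(3) + (2)·(2)) / 3 = 26/3 = 8.6667
  S[X_1,X_2] = ((-2)·(-0.25) + (-3)·(3.75) + (3)·(-1.25) + (2)·(-2.25)) / 3 = -19/3 = -6.3333
  S[X_1,X_3] = ((-2)·(2.5) + (-3)·(-2.5) + (3)·(-0.5) + (2)·(0.5)) / 3 = 2/3 = 0.6667
  S[X_2,X_2] = ((-0.25)·(-0.25) + (3.75)·(3.75) + (-1.25)·(-1.25) + (-2.25)·(-2.25)) / 3 = 20.75/3 = 6.9167
  S[X_2,X_3] = ((-0.25)·(2.5) + (3.75)·(-2.5) + (-1.25)·(-0.5) + (-2.25)·(0.5)) / 3 = -10.5/3 = -3.5
  S[X_3,X_3] = ((2.5)·(2.5) + (-2.5)·(-2.5) + (-0.5)·(-0.5) + (0.5)·(0.5)) / 3 = 13/3 = 4.3333

S is symmetric (S[j,i] = S[i,j]). Assembling:

S = [[8.6667, -6.3333, 0.6667],
 [-6.3333, 6.9167, -3.5],
 [0.6667, -3.5, 4.3333]]


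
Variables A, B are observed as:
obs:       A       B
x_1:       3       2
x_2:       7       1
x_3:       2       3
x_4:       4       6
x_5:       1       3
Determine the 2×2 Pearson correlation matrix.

Step 1 — column means:
  mean(A) = (3 + 7 + 2 + 4 + 1) / 5 = 17/5 = 3.4
  mean(B) = (2 + 1 + 3 + 6 + 3) / 5 = 15/5 = 3

Step 2 — sample variances and covariances s[i,j] = (1/(n-1)) · Σ_k (x_{k,i} - mean_i) · (x_{k,j} - mean_j), with n-1 = 4:
  s[A,A] = ((-0.4)·(-0.4) + (3.6)·(3.6) + (-1.4)·(-1.4) + (0.6)·(0.6) + (-2.4)·(-2.4)) / 4 = 21.2/4 = 5.3
  s[A,B] = ((-0.4)·(-1) + (3.6)·(-2) + (-1.4)·(0) + (0.6)·(3) + (-2.4)·(0)) / 4 = -5/4 = -1.25
  s[B,B] = ((-1)·(-1) + (-2)·(-2) + (0)·(0) + (3)·(3) + (0)·(0)) / 4 = 14/4 = 3.5
  Sample standard deviations s_i = √(s[i,i]):
  s(A) = √(5.3) = 2.3022
  s(B) = √(3.5) = 1.8708

Step 3 — r_{ij} = s_{ij} / (s_i · s_j):
  r[A,A] = 1 (diagonal).
  r[A,B] = -1.25 / (2.3022 · 1.8708) = -1.25 / 4.307 = -0.2902
  r[B,B] = 1 (diagonal).

R is symmetric with unit diagonal. Assembling:

R = [[1, -0.2902],
 [-0.2902, 1]]


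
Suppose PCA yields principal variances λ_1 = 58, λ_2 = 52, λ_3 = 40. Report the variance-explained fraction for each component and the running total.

Step 1 — total variance = trace(Sigma) = Σ λ_i = 58 + 52 + 40 = 150.

Step 2 — fraction explained by component i = λ_i / Σ λ:
  PC1: 58/150 = 0.3867
  PC2: 52/150 = 0.3467
  PC3: 40/150 = 0.2667

Step 3 — cumulative fraction after k components = (λ_1 + ... + λ_k) / Σ λ:
  k = 1: 58/150 = 0.3867
  k = 2: (58 + 52)/150 = 110/150 = 0.7333
  k = 3: (58 + 52 + 40)/150 = 150/150 = 1

Summary (fraction, with percent):

explained: PC1 0.3867 (38.67%), PC2 0.3467 (34.67%), PC3 0.2667 (26.67%);  cumulative: 0.3867, 0.7333, 1


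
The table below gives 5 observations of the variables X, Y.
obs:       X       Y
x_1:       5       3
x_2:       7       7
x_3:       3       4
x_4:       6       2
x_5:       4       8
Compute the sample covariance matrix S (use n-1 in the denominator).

Step 1 — column means:
  mean(X) = (5 + 7 + 3 + 6 + 4) / 5 = 25/5 = 5
  mean(Y) = (3 + 7 + 4 + 2 + 8) / 5 = 24/5 = 4.8

Step 2 — sample covariance S[i,j] = (1/(n-1)) · Σ_k (x_{k,i} - mean_i) · (x_{k,j} - mean_j), with n-1 = 4.
  S[X,X] = ((0)·(0) + (2)·(2) + (-2)·(-2) + (1)·(1) + (-1)·(-1)) / 4 = 10/4 = 2.5
  S[X,Y] = ((0)·(-1.8) + (2)·(2.2) + (-2)·(-0.8) + (1)·(-2.8) + (-1)·(3.2)) / 4 = 0/4 = 0
  S[Y,Y] = ((-1.8)·(-1.8) + (2.2)·(2.2) + (-0.8)·(-0.8) + (-2.8)·(-2.8) + (3.2)·(3.2)) / 4 = 26.8/4 = 6.7

S is symmetric (S[j,i] = S[i,j]). Assembling:

S = [[2.5, 0],
 [0, 6.7]]


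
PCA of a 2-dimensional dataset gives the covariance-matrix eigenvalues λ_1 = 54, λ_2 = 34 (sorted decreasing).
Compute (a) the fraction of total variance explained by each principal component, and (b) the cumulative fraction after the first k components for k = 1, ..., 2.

Step 1 — total variance = trace(Sigma) = Σ λ_i = 54 + 34 = 88.

Step 2 — fraction explained by component i = λ_i / Σ λ:
  PC1: 54/88 = 0.6136
  PC2: 34/88 = 0.3864

Step 3 — cumulative fraction after k components = (λ_1 + ... + λ_k) / Σ λ:
  k = 1: 54/88 = 0.6136
  k = 2: (54 + 34)/88 = 88/88 = 1

Summary (fraction, with percent):

explained: PC1 0.6136 (61.36%), PC2 0.3864 (38.64%);  cumulative: 0.6136, 1


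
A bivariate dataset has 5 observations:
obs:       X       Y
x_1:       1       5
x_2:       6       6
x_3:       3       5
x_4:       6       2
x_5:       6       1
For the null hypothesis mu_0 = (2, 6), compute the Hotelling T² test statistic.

Step 1 — sample mean vector:
  mean(X) = (1 + 6 + 3 + 6 + 6) / 5 = 22/5 = 4.4
  mean(Y) = (5 + 6 + 5 + 2 + 1) / 5 = 19/5 = 3.8
  x̄ = (4.4, 3.8),  deviation x̄ - mu_0 = (4.4, 3.8) - (2, 6) = (2.4, -2.2).

Step 2 — sample covariance matrix, S[i,j] = (1/(n-1)) · Σ_k (x_{k,i} - mean_i) · (x_{k,j} - mean_j), divisor n-1 = 4:
  S[X,X] = ((-3.4)·(-3.4) + (1.6)·(1.6) + (-1.4)·(-1.4) + (1.6)·(1.6) + (1.6)·(1.6)) / 4 = 21.2/4 = 5.3
  S[X,Y] = ((-3.4)·(1.2) + (1.6)·(2.2) + (-1.4)·(1.2) + (1.6)·(-1.8) + (1.6)·(-2.8)) / 4 = -9.6/4 = -2.4
  S[Y,Y] = ((1.2)·(1.2) + (2.2)·(2.2) + (1.2)·(1.2) + (-1.8)·(-1.8) + (-2.8)·(-2.8)) / 4 = 18.8/4 = 4.7
  S = [[5.3, -2.4],
 [-2.4, 4.7]].

Step 3 — invert S. det(S) = 5.3·4.7 - (-2.4)² = 19.15.
  S^{-1} = (1/det) · [[d, -b], [-b, a]] = [[0.2454, 0.1253],
 [0.1253, 0.2768]].

Step 4 — quadratic form (x̄ - mu_0)^T · S^{-1} · (x̄ - mu_0):
  S^{-1} · (x̄ - mu_0) = (0.3133, -0.3081),
  (x̄ - mu_0)^T · [...] = (2.4)·(0.3133) + (-2.2)·(-0.3081) = 1.4298.

Step 5 — scale by n: T² = 5 · 1.4298 = 7.1488.

T² ≈ 7.1488


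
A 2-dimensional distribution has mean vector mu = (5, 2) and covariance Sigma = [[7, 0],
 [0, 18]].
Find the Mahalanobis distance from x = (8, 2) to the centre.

Step 1 — centre the observation: (x - mu) = (3, 0).

Step 2 — invert Sigma. det(Sigma) = 7·18 - (0)² = 126.
  Sigma^{-1} = (1/det) · [[d, -b], [-b, a]] = [[0.1429, 0],
 [0, 0.0556]].

Step 3 — form the quadratic (x - mu)^T · Sigma^{-1} · (x - mu):
  Sigma^{-1} · (x - mu) = (0.4286, 0).
  (x - mu)^T · [Sigma^{-1} · (x - mu)] = (3)·(0.4286) + (0)·(0) = 1.2857.

Step 4 — take square root: d = √(1.2857) ≈ 1.1339.

d(x, mu) = √(1.2857) ≈ 1.1339


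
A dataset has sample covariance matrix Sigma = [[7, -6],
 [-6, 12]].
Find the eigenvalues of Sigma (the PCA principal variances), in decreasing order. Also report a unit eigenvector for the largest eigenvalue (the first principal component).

Step 1 — characteristic polynomial of 2×2 Sigma:
  det(Sigma - λI) = λ² - trace · λ + det = 0.
  trace = 7 + 12 = 19, det = 7·12 - (-6)² = 48.
Step 2 — discriminant:
  Δ = trace² - 4·det = 361 - 192 = 169.
Step 3 — eigenvalues:
  λ = (trace ± √Δ)/2 = (19 ± 13)/2,
  λ_1 = 16,  λ_2 = 3.

Step 4 — unit eigenvector for λ_1: solve (Sigma - λ_1 I)v = 0. First row:
  (7 - 16)·v_x + (-6)·v_y = 0, i.e. (-9)·v_x + (-6)·v_y = 0,
  so v ∝ (b, λ_1 - a) = (-6, 9); multiply by -1 so the first entry is positive: u = (6, -9).
  ||u|| = √((6)² + (-9)²) = √(117) ≈ 10.8167,
  v_1 = u/||u|| ≈ (0.5547, -0.8321) (||v_1|| = 1).

λ_1 = 16,  λ_2 = 3;  v_1 ≈ (0.5547, -0.8321)


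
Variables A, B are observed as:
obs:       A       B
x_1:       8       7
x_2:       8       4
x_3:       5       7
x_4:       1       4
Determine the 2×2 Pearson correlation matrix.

Step 1 — column means:
  mean(A) = (8 + 8 + 5 + 1) / 4 = 22/4 = 5.5
  mean(B) = (7 + 4 + 7 + 4) / 4 = 22/4 = 5.5

Step 2 — sample variances and covariances s[i,j] = (1/(n-1)) · Σ_k (x_{k,i} - mean_i) · (x_{k,j} - mean_j), with n-1 = 3:
  s[A,A] = ((2.5)·(2.5) + (2.5)·(2.5) + (-0.5)·(-0.5) + (-4.5)·(-4.5)) / 3 = 33/3 = 11
  s[A,B] = ((2.5)·(1.5) + (2.5)·(-1.5) + (-0.5)·(1.5) + (-4.5)·(-1.5)) / 3 = 6/3 = 2
  s[B,B] = ((1.5)·(1.5) + (-1.5)·(-1.5) + (1.5)·(1.5) + (-1.5)·(-1.5)) / 3 = 9/3 = 3
  Sample standard deviations s_i = √(s[i,i]):
  s(A) = √(11) = 3.3166
  s(B) = √(3) = 1.7321

Step 3 — r_{ij} = s_{ij} / (s_i · s_j):
  r[A,A] = 1 (diagonal).
  r[A,B] = 2 / (3.3166 · 1.7321) = 2 / 5.7446 = 0.3482
  r[B,B] = 1 (diagonal).

R is symmetric with unit diagonal. Assembling:

R = [[1, 0.3482],
 [0.3482, 1]]


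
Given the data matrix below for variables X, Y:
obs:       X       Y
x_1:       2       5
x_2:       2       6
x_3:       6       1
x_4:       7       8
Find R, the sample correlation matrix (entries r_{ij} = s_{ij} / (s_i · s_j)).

Step 1 — column means:
  mean(X) = (2 + 2 + 6 + 7) / 4 = 17/4 = 4.25
  mean(Y) = (5 + 6 + 1 + 8) / 4 = 20/4 = 5

Step 2 — sample variances and covariances s[i,j] = (1/(n-1)) · Σ_k (x_{k,i} - mean_i) · (x_{k,j} - mean_j), with n-1 = 3:
  s[X,X] = ((-2.25)·(-2.25) + (-2.25)·(-2.25) + (1.75)·(1.75) + (2.75)·(2.75)) / 3 = 20.75/3 = 6.9167
  s[X,Y] = ((-2.25)·(0) + (-2.25)·(1) + (1.75)·(-4) + (2.75)·(3)) / 3 = -1/3 = -0.3333
  s[Y,Y] = ((0)·(0) + (1)·(1) + (-4)·(-4) + (3)·(3)) / 3 = 26/3 = 8.6667
  Sample standard deviations s_i = √(s[i,i]):
  s(X) = √(6.9167) = 2.63
  s(Y) = √(8.6667) = 2.9439

Step 3 — r_{ij} = s_{ij} / (s_i · s_j):
  r[X,X] = 1 (diagonal).
  r[X,Y] = -0.3333 / (2.63 · 2.9439) = -0.3333 / 7.7424 = -0.0431
  r[Y,Y] = 1 (diagonal).

R is symmetric with unit diagonal. Assembling:

R = [[1, -0.0431],
 [-0.0431, 1]]


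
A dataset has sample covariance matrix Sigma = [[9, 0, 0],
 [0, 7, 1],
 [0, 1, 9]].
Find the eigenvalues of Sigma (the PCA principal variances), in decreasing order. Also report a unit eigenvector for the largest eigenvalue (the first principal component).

Step 1 — characteristic polynomial p(λ) = det(λI - Sigma) = λ³ - tr·λ² + c_1·λ - det, where tr = trace, c_1 = sum of the principal 2×2 minors, det = det(Sigma):
  tr = 9 + 7 + 9 = 25,
  c_1 = (9·7 - (0)²) + (9·9 - (0)²) + (7·9 - (1)²) = 63 + 81 + 62 = 206,
  det = 9·(7·9 - (1)²) - (0)·((0)·9 - (1)·(0)) + (0)·((0)·(1) - 7·(0)) = 9·(62) - (0)·(0) + (0)·(0) = 558.
  So p(λ) = λ³ - 25λ² + 206λ - 558.
Step 2 — look for an integer root (rational root theorem: any rational root is an integer divisor of 558). Testing λ = 9:
  p(9) = 729 - 2025 + 1854 - 558 = 0  ✓
  Dividing out (λ - 9): p(λ) = (λ - 9)(λ² - 16λ + 62).
Step 3 — remaining eigenvalues from the quadratic λ² - 16λ + 62 = 0:
  Δ = 16² - 4·62 = 256 - 248 = 8,  λ = (16 ± √8)/2 = (16 ± 2.8284)/2 ≈ 9.4142 or 6.5858.
  Sorted: λ_1 = 9.4142,  λ_2 = 9,  λ_3 = 6.5858  (check: sum = 25 = tr ✓).

Step 4 — unit eigenvector for λ_1 ≈ 9.4142: v spans the null space of (Sigma - λ_1 I), whose rows are
  r_1 = (-0.4142, 0, 0),  r_2 = (0, -2.4142, 1),  r_3 = (0, 1, -0.4142).
  v is orthogonal to every row, so take v ∝ r_1 × r_2 = ((0)·(1) - (0)·(-2.4142), (0)·(0) - (-0.4142)·(1), (-0.4142)·(-2.4142) - (0)·(0)) ≈ (0, 0.4142, 1).
  Let u = (0, 0.4142, 1).
  ||u|| = √((0)² + (0.4142)² + (1)²) = √(1.1716) ≈ 1.0824,  v_1 = u/||u|| ≈ (0, 0.3827, 0.9239) (||v_1|| = 1).

λ_1 = 9.4142,  λ_2 = 9,  λ_3 = 6.5858;  v_1 ≈ (0, 0.3827, 0.9239)


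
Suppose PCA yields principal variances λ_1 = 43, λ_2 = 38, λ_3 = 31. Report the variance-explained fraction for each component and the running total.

Step 1 — total variance = trace(Sigma) = Σ λ_i = 43 + 38 + 31 = 112.

Step 2 — fraction explained by component i = λ_i / Σ λ:
  PC1: 43/112 = 0.3839
  PC2: 38/112 = 0.3393
  PC3: 31/112 = 0.2768

Step 3 — cumulative fraction after k components = (λ_1 + ... + λ_k) / Σ λ:
  k = 1: 43/112 = 0.3839
  k = 2: (43 + 38)/112 = 81/112 = 0.7232
  k = 3: (43 + 38 + 31)/112 = 112/112 = 1

Summary (fraction, with percent):

explained: PC1 0.3839 (38.39%), PC2 0.3393 (33.93%), PC3 0.2768 (27.68%);  cumulative: 0.3839, 0.7232, 1


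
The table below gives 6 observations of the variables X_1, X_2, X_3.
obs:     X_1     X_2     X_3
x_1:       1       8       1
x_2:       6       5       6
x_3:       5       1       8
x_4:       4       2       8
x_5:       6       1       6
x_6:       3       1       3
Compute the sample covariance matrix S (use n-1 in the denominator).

Step 1 — column means:
  mean(X_1) = (1 + 6 + 5 + 4 + 6 + 3) / 6 = 25/6 = 4.1667
  mean(X_2) = (8 + 5 + 1 + 2 + 1 + 1) / 6 = 18/6 = 3
  mean(X_3) = (1 + 6 + 8 + 8 + 6 + 3) / 6 = 32/6 = 5.3333

Step 2 — sample covariance S[i,j] = (1/(n-1)) · Σ_k (x_{k,i} - mean_i) · (x_{k,j} - mean_j), with n-1 = 5.
  S[X_1,X_1] = ((-3.1667)·(-3.1667) + (1.8333)·(1.8333) + (0.8333)·(0.8333) + (-0.1667)·(-0.1667) + (1.8333)·(1.8333) + (-1.1667)·(-1.1667)) / 5 = 18.8333/5 = 3.7667
  S[X_1,X_2] = ((-3.1667)·(5) + (1.8333)·(2) + (0.8333)·(-2) + (-0.1667)·(-1) + (1.8333)·(-2) + (-1.1667)·(-2)) / 5 = -15/5 = -3
  S[X_1,X_3] = ((-3.1667)·(-4.3333) + (1.8333)·(0.6667) + (0.8333)·(2.6667) + (-0.1667)·(2.6667) + (1.8333)·(0.6667) + (-1.1667)·(-2.3333)) / 5 = 20.6667/5 = 4.1333
  S[X_2,X_2] = ((5)·(5) + (2)·(2) + (-2)·(-2) + (-1)·(-1) + (-2)·(-2) + (-2)·(-2)) / 5 = 42/5 = 8.4
  S[X_2,X_3] = ((5)·(-4.3333) + (2)·(0.6667) + (-2)·(2.6667) + (-1)·(2.6667) + (-2)·(0.6667) + (-2)·(-2.3333)) / 5 = -25/5 = -5
  S[X_3,X_3] = ((-4.3333)·(-4.3333) + (0.6667)·(0.6667) + (2.6667)·(2.6667) + (2.6667)·(2.6667) + (0.6667)·(0.6667) + (-2.3333)·(-2.3333)) / 5 = 39.3333/5 = 7.8667

S is symmetric (S[j,i] = S[i,j]). Assembling:

S = [[3.7667, -3, 4.1333],
 [-3, 8.4, -5],
 [4.1333, -5, 7.8667]]


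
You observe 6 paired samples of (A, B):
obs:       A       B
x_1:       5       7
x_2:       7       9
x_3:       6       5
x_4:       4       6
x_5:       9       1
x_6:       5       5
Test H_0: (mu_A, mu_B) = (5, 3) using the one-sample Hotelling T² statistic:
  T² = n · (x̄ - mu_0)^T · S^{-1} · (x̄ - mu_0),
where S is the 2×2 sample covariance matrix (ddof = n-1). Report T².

Step 1 — sample mean vector:
  mean(A) = (5 + 7 + 6 + 4 + 9 + 5) / 6 = 36/6 = 6
  mean(B) = (7 + 9 + 5 + 6 + 1 + 5) / 6 = 33/6 = 5.5
  x̄ = (6, 5.5),  deviation x̄ - mu_0 = (6, 5.5) - (5, 3) = (1, 2.5).

Step 2 — sample covariance matrix, S[i,j] = (1/(n-1)) · Σ_k (x_{k,i} - mean_i) · (x_{k,j} - mean_j), divisor n-1 = 5:
  S[A,A] = ((-1)·(-1) + (1)·(1) + (0)·(0) + (-2)·(-2) + (3)·(3) + (-1)·(-1)) / 5 = 16/5 = 3.2
  S[A,B] = ((-1)·(1.5) + (1)·(3.5) + (0)·(-0.5) + (-2)·(0.5) + (3)·(-4.5) + (-1)·(-0.5)) / 5 = -12/5 = -2.4
  S[B,B] = ((1.5)·(1.5) + (3.5)·(3.5) + (-0.5)·(-0.5) + (0.5)·(0.5) + (-4.5)·(-4.5) + (-0.5)·(-0.5)) / 5 = 35.5/5 = 7.1
  S = [[3.2, -2.4],
 [-2.4, 7.1]].

Step 3 — invert S. det(S) = 3.2·7.1 - (-2.4)² = 16.96.
  S^{-1} = (1/det) · [[d, -b], [-b, a]] = [[0.4186, 0.1415],
 [0.1415, 0.1887]].

Step 4 — quadratic form (x̄ - mu_0)^T · S^{-1} · (x̄ - mu_0):
  S^{-1} · (x̄ - mu_0) = (0.7724, 0.6132),
  (x̄ - mu_0)^T · [...] = (1)·(0.7724) + (2.5)·(0.6132) = 2.3054.

Step 5 — scale by n: T² = 6 · 2.3054 = 13.8325.

T² ≈ 13.8325


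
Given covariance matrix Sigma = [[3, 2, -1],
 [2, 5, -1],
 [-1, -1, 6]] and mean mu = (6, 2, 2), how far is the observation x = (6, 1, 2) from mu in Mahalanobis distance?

Step 1 — centre the observation: (x - mu) = (0, -1, 0).

Step 2 — invert Sigma (cofactor / det for 3×3, or solve directly):
  Sigma^{-1} = [[0.4677, -0.1774, 0.0484],
 [-0.1774, 0.2742, 0.0161],
 [0.0484, 0.0161, 0.1774]].

Step 3 — form the quadratic (x - mu)^T · Sigma^{-1} · (x - mu):
  Sigma^{-1} · (x - mu) = (0.1774, -0.2742, -0.0161).
  (x - mu)^T · [Sigma^{-1} · (x - mu)] = (0)·(0.1774) + (-1)·(-0.2742) + (0)·(-0.0161) = 0.2742.

Step 4 — take square root: d = √(0.2742) ≈ 0.5236.

d(x, mu) = √(0.2742) ≈ 0.5236


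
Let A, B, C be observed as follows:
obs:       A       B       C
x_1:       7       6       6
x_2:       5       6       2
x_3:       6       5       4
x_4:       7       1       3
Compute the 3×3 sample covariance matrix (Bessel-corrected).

Step 1 — column means:
  mean(A) = (7 + 5 + 6 + 7) / 4 = 25/4 = 6.25
  mean(B) = (6 + 6 + 5 + 1) / 4 = 18/4 = 4.5
  mean(C) = (6 + 2 + 4 + 3) / 4 = 15/4 = 3.75

Step 2 — sample covariance S[i,j] = (1/(n-1)) · Σ_k (x_{k,i} - mean_i) · (x_{k,j} - mean_j), with n-1 = 3.
  S[A,A] = ((0.75)·(0.75) + (-1.25)·(-1.25) + (-0.25)·(-0.25) + (0.75)·(0.75)) / 3 = 2.75/3 = 0.9167
  S[A,B] = ((0.75)·(1.5) + (-1.25)·(1.5) + (-0.25)·(0.5) + (0.75)·(-3.5)) / 3 = -3.5/3 = -1.1667
  S[A,C] = ((0.75)·(2.25) + (-1.25)·(-1.75) + (-0.25)·(0.25) + (0.75)·(-0.75)) / 3 = 3.25/3 = 1.0833
  S[B,B] = ((1.5)·(1.5) + (1.5)·(1.5) + (0.5)·(0.5) + (-3.5)·(-3.5)) / 3 = 17/3 = 5.6667
  S[B,C] = ((1.5)·(2.25) + (1.5)·(-1.75) + (0.5)·(0.25) + (-3.5)·(-0.75)) / 3 = 3.5/3 = 1.1667
  S[C,C] = ((2.25)·(2.25) + (-1.75)·(-1.75) + (0.25)·(0.25) + (-0.75)·(-0.75)) / 3 = 8.75/3 = 2.9167

S is symmetric (S[j,i] = S[i,j]). Assembling:

S = [[0.9167, -1.1667, 1.0833],
 [-1.1667, 5.6667, 1.1667],
 [1.0833, 1.1667, 2.9167]]


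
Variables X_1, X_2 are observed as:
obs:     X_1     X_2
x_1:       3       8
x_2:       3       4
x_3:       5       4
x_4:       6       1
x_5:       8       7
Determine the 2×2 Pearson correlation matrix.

Step 1 — column means:
  mean(X_1) = (3 + 3 + 5 + 6 + 8) / 5 = 25/5 = 5
  mean(X_2) = (8 + 4 + 4 + 1 + 7) / 5 = 24/5 = 4.8

Step 2 — sample variances and covariances s[i,j] = (1/(n-1)) · Σ_k (x_{k,i} - mean_i) · (x_{k,j} - mean_j), with n-1 = 4:
  s[X_1,X_1] = ((-2)·(-2) + (-2)·(-2) + (0)·(0) + (1)·(1) + (3)·(3)) / 4 = 18/4 = 4.5
  s[X_1,X_2] = ((-2)·(3.2) + (-2)·(-0.8) + (0)·(-0.8) + (1)·(-3.8) + (3)·(2.2)) / 4 = -2/4 = -0.5
  s[X_2,X_2] = ((3.2)·(3.2) + (-0.8)·(-0.8) + (-0.8)·(-0.8) + (-3.8)·(-3.8) + (2.2)·(2.2)) / 4 = 30.8/4 = 7.7
  Sample standard deviations s_i = √(s[i,i]):
  s(X_1) = √(4.5) = 2.1213
  s(X_2) = √(7.7) = 2.7749

Step 3 — r_{ij} = s_{ij} / (s_i · s_j):
  r[X_1,X_1] = 1 (diagonal).
  r[X_1,X_2] = -0.5 / (2.1213 · 2.7749) = -0.5 / 5.8864 = -0.0849
  r[X_2,X_2] = 1 (diagonal).

R is symmetric with unit diagonal. Assembling:

R = [[1, -0.0849],
 [-0.0849, 1]]
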